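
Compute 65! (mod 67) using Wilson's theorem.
(66)! = (65)! × (66) ≡ -1 (mod 67). So (65)! ≡ -1 × (66)^(-1) ≡ (-1)×(-1) = 1 (mod 67)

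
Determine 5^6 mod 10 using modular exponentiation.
By repeated squaring mod 10: 5^{1}≡5, 5^{2}≡5, 5^{4}≡5. Then 5^{6} = 5^{4+2} ≡ 5 × 5 ≡ 5 mod 10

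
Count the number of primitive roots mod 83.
Number of primitive roots mod 83 = φ(p-1) = φ(82) = 40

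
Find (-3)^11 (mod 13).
By repeated squaring (mod 13): (-3)^{1}≡10, (-3)^{2}≡9, (-3)^{4}≡3, (-3)^{8}≡9. Then (-3)^{11} = (-3)^{8+2+1} ≡ 9 × 9 × 10 ≡ 4 (mod 13)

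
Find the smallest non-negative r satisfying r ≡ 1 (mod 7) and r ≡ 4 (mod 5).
M = 7 × 5 = 35. M₁ = 5, y₁ ≡ 3 (mod 7). M₂ = 7, y₂ ≡ 3 (mod 5). r = 1×5×3 + 4×7×3 ≡ 29 (mod 35)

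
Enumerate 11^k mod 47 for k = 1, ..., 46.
11^1, 11^2, ..., 11^{46} mod 47: [11, 27, 15, 24, 29, 37, 31, 12, 38, 42, 39, 6, 19, 21, 43, 3, 33, 34, 45, 25, 40, 17, 46, 36, 20, 32, 23, 18, 10, 16, 35, 9, 5, 8, 41, 28, 26, 4, 44, 14, 13, 2, 22, 7, 30, 1]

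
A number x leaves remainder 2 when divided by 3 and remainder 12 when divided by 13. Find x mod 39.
M = 3 × 13 = 39. M₁ = 13, y₁ ≡ 1 mod 3. M₂ = 3, y₂ ≡ 9 mod 13. x = 2×13×1 + 12×3×9 ≡ 38 mod 39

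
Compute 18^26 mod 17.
Using Fermat: 18^{16} ≡ 1 mod 17. 26 ≡ 10 mod 16. So 18^{26} ≡ 18^{10} ≡ 1 mod 17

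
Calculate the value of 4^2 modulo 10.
4^{2} = 16 ≡ 6 mod 10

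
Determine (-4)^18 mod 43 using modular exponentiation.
By repeated squaring (mod 43): (-4)^{1}≡39, (-4)^{2}≡16, (-4)^{4}≡41, (-4)^{8}≡4, (-4)^{16}≡16. Then (-4)^{18} = (-4)^{16+2} ≡ 16 × 16 ≡ 41 (mod 43)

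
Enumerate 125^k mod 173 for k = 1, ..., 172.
125^1, 125^2, ..., 125^{172} mod 173: [125, 55, 128, 84, 120, 122, 26, 136, 46, 41, 108, 6, 58, 157, 76, 158, 28, 40, 156, 124, 103, 73, 129, 36, 2, 77, 110, 83, 168, 67, 71, 52, 99, 92, 82, 43, 12, 116, 141, 152, 143, 56, 80, 139, 75, 33, 146, 85, 72, 4, 154, 47, 166, 163, 134, 142, 104, 25, 11, 164, 86, 24, 59, 109, 131, 113, 112, 160, 105, 150, 66, 119, 170, 144, 8, 135, 94, 159, 153, 95, 111, 35, 50, 22, 155, 172, 48, 118, 45, 89, 53, 51, 147, 37, 127, 132, 65, 167, 115, 16, 97, 15, 145, 133, 17, 49, 70, 100, 44, 137, 171, 96, 63, 90, 5, 106, 102, 121, 74, 81, 91, 130, 161, 57, 32, 21, 30, 117, 93, 34, 98, 140, 27, 88, 101, 169, 19, 126, 7, 10, 39, 31, 69, 148, 162, 9, 87, 149, 114, 64, 42, 60, 61, 13, 68, 23, 107, 54, 3, 29, 165, 38, 79, 14, 20, 78, 62, 138, 123, 151, 18, 1]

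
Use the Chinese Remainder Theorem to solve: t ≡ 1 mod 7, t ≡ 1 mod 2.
M = 7 × 2 = 14. M₁ = 2, y₁ ≡ 4 mod 7. M₂ = 7, y₂ ≡ 1 mod 2. t = 1×2×4 + 1×7×1 ≡ 1 mod 14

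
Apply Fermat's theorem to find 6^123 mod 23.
By Fermat: 6^{22} ≡ 1 mod 23. 123 = 5×22 + 13. So 6^{123} ≡ 6^{13} ≡ 13 mod 23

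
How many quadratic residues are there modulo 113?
For prime 113, there are (p-1)/2 = (113-1)/2 = 56 quadratic residues (excluding 0).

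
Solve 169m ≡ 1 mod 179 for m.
Since 179 is prime, by Fermat 169^(-1) ≡ 169^{177} ≡ 161 mod 179. Verify: 169 × 161 = 27209 ≡ 1 mod 179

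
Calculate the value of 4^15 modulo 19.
By repeated squaring mod 19: 4^{1}≡4, 4^{2}≡16, 4^{4}≡9, 4^{8}≡5. Then 4^{15} = 4^{8+4+2+1} ≡ 5 × 9 × 16 × 4 ≡ 11 mod 19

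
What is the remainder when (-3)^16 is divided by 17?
Using Fermat: (-3)^{16} ≡ 1 (mod 17). 16 ≡ 0 (mod 16). So (-3)^{16} ≡ (-3)^{0} ≡ 1 (mod 17)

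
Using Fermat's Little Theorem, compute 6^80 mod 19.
By Fermat: 6^{18} ≡ 1 (mod 19). 80 = 4×18 + 8. So 6^{80} ≡ 6^{8} ≡ 16 (mod 19)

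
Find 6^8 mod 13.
By repeated squaring mod 13: 6^{1}≡6, 6^{2}≡10, 6^{4}≡9, 6^{8}≡3. So 6^{8} ≡ 3 mod 13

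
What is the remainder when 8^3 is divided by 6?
8^{3} = 512 ≡ 2 mod 6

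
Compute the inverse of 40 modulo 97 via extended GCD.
Extended GCD: 40(17) + 97(-7) = 1. So 40^(-1) ≡ 17 mod 97. Verify: 40 × 17 = 680 ≡ 1 mod 97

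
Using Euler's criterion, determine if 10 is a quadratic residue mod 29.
By Euler's criterion: 10^{14} ≡ 28 mod 29. Since this equals -1 (≡ 28), 10 is not a QR.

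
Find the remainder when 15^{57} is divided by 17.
By Fermat: 15^{16} ≡ 1 mod 17. 57 = 3×16 + 9. So 15^{57} ≡ 15^{9} ≡ 15 mod 17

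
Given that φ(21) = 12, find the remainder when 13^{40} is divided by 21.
By Euler: 13^{12} ≡ 1 mod 21 since gcd(13, 21) = 1. 40 = 3×12 + 4. So 13^{40} ≡ 13^{4} ≡ 1 mod 21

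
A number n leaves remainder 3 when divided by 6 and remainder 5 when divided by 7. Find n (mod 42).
M = 6 × 7 = 42. M₁ = 7, y₁ ≡ 1 (mod 6). M₂ = 6, y₂ ≡ 6 (mod 7). n = 3×7×1 + 5×6×6 ≡ 33 (mod 42)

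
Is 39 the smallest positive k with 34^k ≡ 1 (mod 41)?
Powers of 34 mod 41: 34^1≡34, 34^2≡8, 34^3≡26, 34^4≡23, 34^5≡3, 34^6≡20, 34^7≡24, 34^8≡37, 34^9≡28, 34^10≡9, 34^11≡19, 34^12≡31, 34^13≡29, 34^14≡2, 34^15≡27, 34^16≡16, 34^17≡11, 34^18≡5, 34^19≡6, 34^20≡40, 34^21≡7, 34^22≡33, 34^23≡15, 34^24≡18, 34^25≡38, 34^26≡21, 34^27≡17, 34^28≡4, 34^29≡13, 34^30≡32, 34^31≡22, 34^32≡10, 34^33≡12, 34^34≡39, 34^35≡14, 34^36≡25, 34^37≡30, 34^38≡36, 34^39≡35, 34^40≡1. 34^39≡35≢1, so ord ≠ 39. No, the actual order is 40.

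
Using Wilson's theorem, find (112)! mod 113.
By Wilson's theorem, (112)! ≡ -1 ≡ 112 (mod 113)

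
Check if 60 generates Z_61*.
60^{2} ≡ 1 (mod 61) and 2 < 60, so ord_61(60) = 2 ≠ 60 and 60 is not a primitive root.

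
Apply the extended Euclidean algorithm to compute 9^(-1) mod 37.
Extended GCD: 9(-4) + 37(1) = 1. So 9^(-1) ≡ -4 ≡ 33 (mod 37). Verify: 9 × 33 = 297 ≡ 1 (mod 37)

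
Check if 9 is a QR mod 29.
By Euler's criterion: 9^{14} ≡ 1 mod 29. Since this equals 1, 9 is a QR.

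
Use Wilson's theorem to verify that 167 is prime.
(166)! mod 167 = 166. Since this equals -1 mod 167, Wilson confirms 167 is prime.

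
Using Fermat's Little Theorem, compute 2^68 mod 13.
By Fermat: 2^{12} ≡ 1 mod 13. 68 = 5×12 + 8. So 2^{68} ≡ 2^{8} ≡ 9 mod 13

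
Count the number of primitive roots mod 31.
Number of primitive roots mod 31 = φ(p-1) = φ(30) = 8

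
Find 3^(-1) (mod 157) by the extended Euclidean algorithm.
Extended GCD: 3(-52) + 157(1) = 1. So 3^(-1) ≡ -52 ≡ 105 (mod 157). Verify: 3 × 105 = 315 ≡ 1 (mod 157)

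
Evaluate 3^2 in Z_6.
3^{2} = 9 ≡ 3 (mod 6)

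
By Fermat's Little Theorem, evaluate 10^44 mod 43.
By Fermat: 10^{42} ≡ 1 mod 43. So 10^{44} = 10^{42} · 10^{2} ≡ 10^{2} ≡ 14 mod 43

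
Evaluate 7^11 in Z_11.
Using Fermat: 7^{10} ≡ 1 (mod 11). 11 ≡ 1 (mod 10). So 7^{11} ≡ 7^{1} ≡ 7 (mod 11)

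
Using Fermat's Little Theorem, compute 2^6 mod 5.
By Fermat: 2^{4} ≡ 1 (mod 5). So 2^{6} = 2^{4} · 2^{2} ≡ 2^{2} ≡ 4 (mod 5)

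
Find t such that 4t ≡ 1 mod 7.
Since 7 is prime, by Fermat 4^(-1) ≡ 4^{5} ≡ 2 mod 7. Verify: 4 × 2 = 8 ≡ 1 mod 7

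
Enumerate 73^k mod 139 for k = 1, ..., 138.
73^1, 73^2, ..., 73^{138} mod 139: [73, 47, 95, 124, 17, 129, 104, 86, 23, 11, 108, 100, 72, 113, 48, 29, 32, 112, 114, 121, 76, 127, 97, 131, 111, 41, 74, 120, 3, 80, 2, 7, 94, 51, 109, 34, 119, 69, 33, 46, 22, 77, 61, 5, 87, 96, 58, 64, 85, 89, 103, 13, 115, 55, 123, 83, 82, 9, 101, 6, 21, 4, 14, 49, 102, 79, 68, 99, 138, 66, 92, 44, 15, 122, 10, 35, 53, 116, 128, 31, 39, 67, 26, 91, 110, 107, 27, 25, 18, 63, 12, 42, 8, 28, 98, 65, 19, 136, 59, 137, 132, 45, 88, 30, 105, 20, 70, 106, 93, 117, 62, 78, 134, 52, 43, 81, 75, 54, 50, 36, 126, 24, 84, 16, 56, 57, 130, 38, 133, 118, 135, 125, 90, 37, 60, 71, 40, 1]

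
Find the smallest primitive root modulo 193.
g = 5. For each prime q|192: 5^{96}≡192, 5^{64}≡84, none ≡ 1, so ord_193(5) = 192 and 5 is a primitive root.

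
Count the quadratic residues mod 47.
Exactly half the non-zero residues mod a prime are QRs: (47-1)/2 = 23.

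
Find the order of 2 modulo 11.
Powers of 2 mod 11: 2^1≡2, 2^2≡4, 2^3≡8, 2^4≡5, 2^5≡10, 2^6≡9, 2^7≡7, 2^8≡3, 2^9≡6, 2^10≡1. ord_11(2) = 10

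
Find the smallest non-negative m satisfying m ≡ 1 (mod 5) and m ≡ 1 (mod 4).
M = 5 × 4 = 20. M₁ = 4, y₁ ≡ 4 (mod 5). M₂ = 5, y₂ ≡ 1 (mod 4). m = 1×4×4 + 1×5×1 ≡ 1 (mod 20)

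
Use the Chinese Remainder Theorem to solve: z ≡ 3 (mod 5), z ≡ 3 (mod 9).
M = 5 × 9 = 45. M₁ = 9, y₁ ≡ 4 (mod 5). M₂ = 5, y₂ ≡ 2 (mod 9). z = 3×9×4 + 3×5×2 ≡ 3 (mod 45)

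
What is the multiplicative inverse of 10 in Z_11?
Since 11 is prime, by Fermat 10^(-1) ≡ 10^{9} ≡ 10 mod 11. Verify: 10 × 10 = 100 ≡ 1 mod 11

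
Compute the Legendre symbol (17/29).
(17/29) = 17^{14} mod 29 = -1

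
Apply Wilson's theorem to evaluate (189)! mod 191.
(190)! = (189)! × (190) ≡ -1 mod 191. So (189)! ≡ -1 × (190)^(-1) ≡ (-1)×(-1) = 1 mod 191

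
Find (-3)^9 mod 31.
By repeated squaring mod 31: (-3)^{1}≡28, (-3)^{2}≡9, (-3)^{4}≡19, (-3)^{8}≡20. Then (-3)^{9} = (-3)^{8+1} ≡ 20 × 28 ≡ 2 mod 31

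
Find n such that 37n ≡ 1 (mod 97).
Since 97 is prime, by Fermat 37^(-1) ≡ 37^{95} ≡ 21 (mod 97). Verify: 37 × 21 = 777 ≡ 1 (mod 97)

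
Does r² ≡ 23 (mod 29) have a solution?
By Euler's criterion: 23^{14} ≡ 1 (mod 29). Since this equals 1, 23 is a QR.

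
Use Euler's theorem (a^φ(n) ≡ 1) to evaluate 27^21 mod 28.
By Euler: 27^{12} ≡ 1 mod 28 since gcd(27, 28) = 1. 21 = 1×12 + 9. So 27^{21} ≡ 27^{9} ≡ 27 mod 28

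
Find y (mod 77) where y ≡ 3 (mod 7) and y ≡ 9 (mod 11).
M = 7 × 11 = 77. M₁ = 11, y₁ ≡ 2 (mod 7). M₂ = 7, y₂ ≡ 8 (mod 11). y = 3×11×2 + 9×7×8 ≡ 31 (mod 77)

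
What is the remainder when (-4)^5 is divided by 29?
By repeated squaring mod 29: (-4)^{1}≡25, (-4)^{2}≡16, (-4)^{4}≡24. Then (-4)^{5} = (-4)^{4+1} ≡ 24 × 25 ≡ 20 mod 29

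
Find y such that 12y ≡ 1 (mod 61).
Since 61 is prime, by Fermat 12^(-1) ≡ 12^{59} ≡ 56 (mod 61). Verify: 12 × 56 = 672 ≡ 1 (mod 61)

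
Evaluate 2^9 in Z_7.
Using Fermat: 2^{6} ≡ 1 mod 7. 9 ≡ 3 mod 6. So 2^{9} ≡ 2^{3} ≡ 1 mod 7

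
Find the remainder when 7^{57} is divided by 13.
By Fermat: 7^{12} ≡ 1 mod 13. 57 = 4×12 + 9. So 7^{57} ≡ 7^{9} ≡ 8 mod 13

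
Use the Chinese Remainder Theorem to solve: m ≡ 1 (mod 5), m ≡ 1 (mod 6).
M = 5 × 6 = 30. M₁ = 6, y₁ ≡ 1 (mod 5). M₂ = 5, y₂ ≡ 5 (mod 6). m = 1×6×1 + 1×5×5 ≡ 1 (mod 30)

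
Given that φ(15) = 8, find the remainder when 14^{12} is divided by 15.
By Euler: 14^{8} ≡ 1 mod 15 since gcd(14, 15) = 1. 12 = 1×8 + 4. So 14^{12} ≡ 14^{4} ≡ 1 mod 15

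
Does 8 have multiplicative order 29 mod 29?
Powers of 8 mod 29: 8^1≡8, 8^2≡6, 8^3≡19, 8^4≡7, 8^5≡27, 8^6≡13, 8^7≡17, 8^8≡20, 8^9≡15, 8^10≡4, 8^11≡3, 8^12≡24, 8^13≡18, 8^14≡28, 8^15≡21, 8^16≡23, 8^17≡10, 8^18≡22, 8^19≡2, 8^20≡16, 8^21≡12, 8^22≡9, 8^23≡14, 8^24≡25, 8^25≡26, 8^26≡5, 8^27≡11, 8^28≡1. Already 8^28≡1, so the order is 28 < 29. No, the actual order is 28.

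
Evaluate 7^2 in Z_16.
7^{2} = 49 ≡ 1 mod 16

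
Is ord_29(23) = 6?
Powers of 23 mod 29: 23^1≡23, 23^2≡7, 23^3≡16, 23^4≡20, 23^5≡25, 23^6≡24, 23^7≡1. 23^6≡24≢1, so ord ≠ 6. No, the actual order is 7.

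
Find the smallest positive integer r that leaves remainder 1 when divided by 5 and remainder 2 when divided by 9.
M = 5 × 9 = 45. M₁ = 9, y₁ ≡ 4 (mod 5). M₂ = 5, y₂ ≡ 2 (mod 9). r = 1×9×4 + 2×5×2 ≡ 11 (mod 45)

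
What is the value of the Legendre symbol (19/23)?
(19/23) = 19^{11} mod 23 = -1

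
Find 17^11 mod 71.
By repeated squaring mod 71: 17^{1}≡17, 17^{2}≡5, 17^{4}≡25, 17^{8}≡57. Then 17^{11} = 17^{8+2+1} ≡ 57 × 5 × 17 ≡ 17 mod 71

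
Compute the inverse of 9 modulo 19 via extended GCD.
Extended GCD: 9(-2) + 19(1) = 1. So 9^(-1) ≡ -2 ≡ 17 mod 19. Verify: 9 × 17 = 153 ≡ 1 mod 19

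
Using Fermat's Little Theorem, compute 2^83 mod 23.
By Fermat: 2^{22} ≡ 1 (mod 23). 83 = 3×22 + 17. So 2^{83} ≡ 2^{17} ≡ 18 (mod 23)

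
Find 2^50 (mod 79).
By repeated squaring (mod 79): 2^{1}≡2, 2^{2}≡4, 2^{4}≡16, 2^{8}≡19, 2^{16}≡45, 2^{32}≡50. Then 2^{50} = 2^{32+16+2} ≡ 50 × 45 × 4 ≡ 73 (mod 79)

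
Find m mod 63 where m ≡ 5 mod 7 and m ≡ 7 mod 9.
M = 7 × 9 = 63. M₁ = 9, y₁ ≡ 4 mod 7. M₂ = 7, y₂ ≡ 4 mod 9. m = 5×9×4 + 7×7×4 ≡ 61 mod 63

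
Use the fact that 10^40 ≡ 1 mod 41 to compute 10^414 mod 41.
By Fermat: 10^{40} ≡ 1 mod 41. 414 ≡ 14 mod 40. So 10^{414} ≡ 10^{14} ≡ 37 mod 41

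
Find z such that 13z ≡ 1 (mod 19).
Since 19 is prime, by Fermat 13^(-1) ≡ 13^{17} ≡ 3 (mod 19). Verify: 13 × 3 = 39 ≡ 1 (mod 19)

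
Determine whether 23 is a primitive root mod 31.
23^{10} ≡ 1 mod 31 and 10 < 30, so ord_31(23) = 10 ≠ 30 and 23 is not a primitive root.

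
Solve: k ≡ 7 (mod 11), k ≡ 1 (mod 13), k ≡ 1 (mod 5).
M = 11 × 13 × 5 = 715. M₁ = 65, y₁ ≡ 10 (mod 11). M₂ = 55, y₂ ≡ 9 (mod 13). M₃ = 143, y₃ ≡ 2 (mod 5). k = 7×65×10 + 1×55×9 + 1×143×2 ≡ 326 (mod 715)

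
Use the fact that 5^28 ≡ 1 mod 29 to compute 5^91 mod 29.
By Fermat: 5^{28} ≡ 1 mod 29. 91 = 3×28 + 7. So 5^{91} ≡ 5^{7} ≡ 28 mod 29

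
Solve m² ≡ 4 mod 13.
The square roots of 4 mod 13 are 11 and 2. Verify: 11² = 121 ≡ 4 mod 13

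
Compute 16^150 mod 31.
Using Fermat: 16^{30} ≡ 1 (mod 31). 150 ≡ 0 (mod 30). So 16^{150} ≡ 16^{0} ≡ 1 (mod 31)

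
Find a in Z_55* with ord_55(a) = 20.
2 has order 20 mod 55 since 2^{20} ≡ 1 mod 55 and no smaller power works.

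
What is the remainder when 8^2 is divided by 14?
8^{2} = 64 ≡ 8 (mod 14)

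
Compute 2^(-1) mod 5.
Since 5 is prime, by Fermat 2^(-1) ≡ 2^{3} ≡ 3 mod 5. Verify: 2 × 3 = 6 ≡ 1 mod 5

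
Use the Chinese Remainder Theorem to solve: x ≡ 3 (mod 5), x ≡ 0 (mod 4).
M = 5 × 4 = 20. M₁ = 4, y₁ ≡ 4 (mod 5). M₂ = 5, y₂ ≡ 1 (mod 4). x = 3×4×4 + 0×5×1 ≡ 8 (mod 20)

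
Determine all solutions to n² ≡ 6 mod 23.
The square roots of 6 mod 23 are 12 and 11. Verify: 12² = 144 ≡ 6 mod 23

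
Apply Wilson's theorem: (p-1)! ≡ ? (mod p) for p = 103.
By Wilson's theorem, (102)! ≡ -1 ≡ 102 (mod 103)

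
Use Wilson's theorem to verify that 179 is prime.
(178)! mod 179 = 178. Since this equals -1 (mod 179), Wilson confirms 179 is prime.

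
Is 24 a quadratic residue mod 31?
By Euler's criterion: 24^{15} ≡ 30 mod 31. Since this equals -1 (≡ 30), 24 is not a QR.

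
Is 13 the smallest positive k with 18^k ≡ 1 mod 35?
Powers of 18 mod 35: 18^1≡18, 18^2≡9, 18^3≡22, 18^4≡11, 18^5≡23, 18^6≡29, 18^7≡32, 18^8≡16, 18^9≡8, 18^10≡4, 18^11≡2, 18^12≡1. Already 18^12≡1, so the order is 12 < 13. No, the actual order is 12.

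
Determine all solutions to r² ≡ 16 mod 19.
The square roots of 16 mod 19 are 4 and 15. Verify: 4² = 16 ≡ 16 mod 19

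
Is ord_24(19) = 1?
Powers of 19 mod 24: 19^1≡19, 19^2≡1. 19^1≡19≢1, so ord ≠ 1. No, the actual order is 2.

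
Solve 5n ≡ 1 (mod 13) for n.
Since 13 is prime, by Fermat 5^(-1) ≡ 5^{11} ≡ 8 (mod 13). Verify: 5 × 8 = 40 ≡ 1 (mod 13)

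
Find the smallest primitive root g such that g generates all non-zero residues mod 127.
g = 3. Powers: [3, 9, 27, 81, 116, 94, ...] generates all 126 non-zero residues.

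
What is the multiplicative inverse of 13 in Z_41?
Since 41 is prime, by Fermat 13^(-1) ≡ 13^{39} ≡ 19 mod 41. Verify: 13 × 19 = 247 ≡ 1 mod 41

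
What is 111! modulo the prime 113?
(112)! = (111)! × (112) ≡ -1 mod 113. So (111)! ≡ -1 × (112)^(-1) ≡ (-1)×(-1) = 1 mod 113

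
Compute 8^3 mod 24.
8^{3} = 512 ≡ 8 mod 24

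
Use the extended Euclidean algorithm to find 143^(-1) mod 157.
Extended GCD: 143(56) + 157(-51) = 1. So 143^(-1) ≡ 56 mod 157. Verify: 143 × 56 = 8008 ≡ 1 mod 157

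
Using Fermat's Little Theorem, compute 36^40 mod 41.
By Fermat's Little Theorem, 36^{40} ≡ 1 mod 41 since 41 is prime and gcd(36, 41) = 1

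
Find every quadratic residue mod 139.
Quadratic residues modulo 139: {1, 4, 5, 6, 7, 9, 11, 13, 16, 20, 24, 25, 28, 29, 30, 31, 34, 35, 36, 37, 38, 41, 42, 44, 45, 46, 47, 49, 51, 52, 54, 55, 57, 63, 64, 65, 66, 67, 69, 71, 77, 78, 79, 80, 81, 83, 86, 89, 91, 96, 99, 100, 106, 107, 112, 113, 116, 117, 118, 120, 121, 122, 124, 125, 127, 129, 131, 136, 137}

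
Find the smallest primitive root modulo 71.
g = 7. Powers: [7, 49, 59, 58, 51, 2, 14, ...] generates all 70 non-zero residues.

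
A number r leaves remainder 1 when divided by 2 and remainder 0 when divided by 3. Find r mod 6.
M = 2 × 3 = 6. M₁ = 3, y₁ ≡ 1 mod 2. M₂ = 2, y₂ ≡ 2 mod 3. r = 1×3×1 + 0×2×2 ≡ 3 mod 6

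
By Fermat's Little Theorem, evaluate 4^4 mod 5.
By Fermat's Little Theorem, 4^{4} ≡ 1 mod 5 since 5 is prime and gcd(4, 5) = 1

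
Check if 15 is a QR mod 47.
By Euler's criterion: 15^{23} ≡ 46 (mod 47). Since this equals -1 (≡ 46), 15 is not a QR.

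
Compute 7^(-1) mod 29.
Since 29 is prime, by Fermat 7^(-1) ≡ 7^{27} ≡ 25 mod 29. Verify: 7 × 25 = 175 ≡ 1 mod 29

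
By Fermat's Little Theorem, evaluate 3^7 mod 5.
By Fermat: 3^{4} ≡ 1 (mod 5). So 3^{7} = 3^{4} · 3^{3} ≡ 3^{3} ≡ 2 (mod 5)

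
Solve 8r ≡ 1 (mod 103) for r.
Since 103 is prime, by Fermat 8^(-1) ≡ 8^{101} ≡ 13 (mod 103). Verify: 8 × 13 = 104 ≡ 1 (mod 103)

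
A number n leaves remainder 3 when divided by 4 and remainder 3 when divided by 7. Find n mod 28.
M = 4 × 7 = 28. M₁ = 7, y₁ ≡ 3 mod 4. M₂ = 4, y₂ ≡ 2 mod 7. n = 3×7×3 + 3×4×2 ≡ 3 mod 28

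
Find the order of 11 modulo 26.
Powers of 11 mod 26: 11^1≡11, 11^2≡17, 11^3≡5, 11^4≡3, 11^5≡7, 11^6≡25, 11^7≡15, 11^8≡9, 11^9≡21, 11^10≡23, 11^11≡19, 11^12≡1. ord_26(11) = 12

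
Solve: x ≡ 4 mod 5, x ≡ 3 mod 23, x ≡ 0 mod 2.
M = 5 × 23 × 2 = 230. M₁ = 46, y₁ ≡ 1 mod 5. M₂ = 10, y₂ ≡ 7 mod 23. M₃ = 115, y₃ ≡ 1 mod 2. x = 4×46×1 + 3×10×7 + 0×115×1 ≡ 164 mod 230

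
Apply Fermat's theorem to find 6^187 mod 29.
By Fermat: 6^{28} ≡ 1 mod 29. 187 ≡ 19 mod 28. So 6^{187} ≡ 6^{19} ≡ 4 mod 29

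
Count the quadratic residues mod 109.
The squaring map on Z_109* is 2-to-1, so there are (108)/2 = 54 QRs.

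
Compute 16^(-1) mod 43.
Since 43 is prime, by Fermat 16^(-1) ≡ 16^{41} ≡ 35 mod 43. Verify: 16 × 35 = 560 ≡ 1 mod 43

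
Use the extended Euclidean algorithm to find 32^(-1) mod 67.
Extended GCD: 32(-23) + 67(11) = 1. So 32^(-1) ≡ -23 ≡ 44 mod 67. Verify: 32 × 44 = 1408 ≡ 1 mod 67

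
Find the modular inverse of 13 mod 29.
Since 29 is prime, by Fermat 13^(-1) ≡ 13^{27} ≡ 9 (mod 29). Verify: 13 × 9 = 117 ≡ 1 (mod 29)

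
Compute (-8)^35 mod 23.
Using Fermat: (-8)^{22} ≡ 1 mod 23. 35 ≡ 13 mod 22. So (-8)^{35} ≡ (-8)^{13} ≡ 5 mod 23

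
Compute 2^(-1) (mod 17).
Since 17 is prime, by Fermat 2^(-1) ≡ 2^{15} ≡ 9 (mod 17). Verify: 2 × 9 = 18 ≡ 1 (mod 17)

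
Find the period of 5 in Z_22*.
Powers of 5 mod 22: 5^1≡5, 5^2≡3, 5^3≡15, 5^4≡9, 5^5≡1. So the order of 5 is 5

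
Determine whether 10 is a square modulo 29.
By Euler's criterion: 10^{14} ≡ 28 (mod 29). Since this equals -1 (≡ 28), 10 is not a QR.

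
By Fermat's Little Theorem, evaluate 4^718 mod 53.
By Fermat: 4^{52} ≡ 1 mod 53. 718 ≡ 42 mod 52. So 4^{718} ≡ 4^{42} ≡ 42 mod 53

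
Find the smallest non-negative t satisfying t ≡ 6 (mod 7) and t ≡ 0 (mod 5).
M = 7 × 5 = 35. M₁ = 5, y₁ ≡ 3 (mod 7). M₂ = 7, y₂ ≡ 3 (mod 5). t = 6×5×3 + 0×7×3 ≡ 20 (mod 35)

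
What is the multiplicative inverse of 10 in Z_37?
Since 37 is prime, by Fermat 10^(-1) ≡ 10^{35} ≡ 26 (mod 37). Verify: 10 × 26 = 260 ≡ 1 (mod 37)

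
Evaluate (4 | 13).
(4/13) = 4^{6} mod 13 = 1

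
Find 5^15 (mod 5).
By repeated squaring (mod 5): 5^{1}≡0, 5^{2}≡0, 5^{4}≡0, 5^{8}≡0. Then 5^{15} = 5^{8+4+2+1} ≡ 0 × 0 × 0 × 0 ≡ 0 (mod 5)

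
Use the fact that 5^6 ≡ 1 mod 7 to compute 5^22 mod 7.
By Fermat: 5^{6} ≡ 1 mod 7. 22 = 3×6 + 4. So 5^{22} ≡ 5^{4} ≡ 2 mod 7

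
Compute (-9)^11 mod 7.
Using Fermat: (-9)^{6} ≡ 1 (mod 7). 11 ≡ 5 (mod 6). So (-9)^{11} ≡ (-9)^{5} ≡ 3 (mod 7)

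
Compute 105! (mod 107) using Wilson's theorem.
(106)! = (105)! × (106) ≡ -1 (mod 107). So (105)! ≡ -1 × (106)^(-1) ≡ (-1)×(-1) = 1 (mod 107)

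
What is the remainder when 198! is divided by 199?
By Wilson's theorem, (198)! ≡ -1 ≡ 198 (mod 199)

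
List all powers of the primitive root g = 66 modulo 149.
66^1, 66^2, ..., 66^{148} mod 149: [66, 35, 75, 33, 92, 112, 91, 46, 56, 120, 23, 28, 60, 86, 14, 30, 43, 7, 15, 96, 78, 82, 48, 39, 41, 24, 94, 95, 12, 47, 122, 6, 98, 61, 3, 49, 105, 76, 99, 127, 38, 124, 138, 19, 62, 69, 84, 31, 109, 42, 90, 129, 21, 45, 139, 85, 97, 144, 117, 123, 72, 133, 136, 36, 141, 68, 18, 145, 34, 9, 147, 17, 79, 148, 83, 114, 74, 116, 57, 37, 58, 103, 93, 29, 126, 121, 89, 63, 135, 119, 106, 142, 134, 53, 71, 67, 101, 110, 108, 125, 55, 54, 137, 102, 27, 143, 51, 88, 146, 100, 44, 73, 50, 22, 111, 25, 11, 130, 87, 80, 65, 118, 40, 107, 59, 20, 128, 104, 10, 64, 52, 5, 32, 26, 77, 16, 13, 113, 8, 81, 131, 4, 115, 140, 2, 132, 70, 1]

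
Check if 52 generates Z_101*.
52^{25} ≡ 1 (mod 101) and 25 < 100, so ord_101(52) = 25 ≠ 100 and 52 is not a primitive root.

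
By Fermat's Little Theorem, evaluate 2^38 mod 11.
By Fermat: 2^{10} ≡ 1 mod 11. 38 = 3×10 + 8. So 2^{38} ≡ 2^{8} ≡ 3 mod 11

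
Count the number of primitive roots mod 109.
There are φ(109-1) = φ(108) = 36 primitive roots modulo 109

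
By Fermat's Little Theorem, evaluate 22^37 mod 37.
By Fermat: 22^{36} ≡ 1 (mod 37). So 22^{37} = 22^{36} · 22^{1} ≡ 22^{1} ≡ 22 (mod 37)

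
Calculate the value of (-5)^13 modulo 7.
Using Fermat: (-5)^{6} ≡ 1 (mod 7). 13 ≡ 1 (mod 6). So (-5)^{13} ≡ (-5)^{1} ≡ 2 (mod 7)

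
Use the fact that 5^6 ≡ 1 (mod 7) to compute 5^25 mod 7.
By Fermat: 5^{6} ≡ 1 (mod 7). 25 = 4×6 + 1. So 5^{25} ≡ 5^{1} ≡ 5 (mod 7)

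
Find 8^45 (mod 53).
By repeated squaring (mod 53): 8^{1}≡8, 8^{2}≡11, 8^{4}≡15, 8^{8}≡13, 8^{16}≡10, 8^{32}≡47. Then 8^{45} = 8^{32+8+4+1} ≡ 47 × 13 × 15 × 8 ≡ 21 (mod 53)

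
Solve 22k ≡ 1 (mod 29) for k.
Since 29 is prime, by Fermat 22^(-1) ≡ 22^{27} ≡ 4 (mod 29). Verify: 22 × 4 = 88 ≡ 1 (mod 29)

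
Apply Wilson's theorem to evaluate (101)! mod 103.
(102)! = (101)! × (102) ≡ -1 (mod 103). So (101)! ≡ -1 × (102)^(-1) ≡ (-1)×(-1) = 1 (mod 103)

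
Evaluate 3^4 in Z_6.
3^{4} = 81 ≡ 3 (mod 6)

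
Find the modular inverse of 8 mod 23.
Since 23 is prime, by Fermat 8^(-1) ≡ 8^{21} ≡ 3 mod 23. Verify: 8 × 3 = 24 ≡ 1 mod 23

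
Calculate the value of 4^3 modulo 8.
4^{3} = 64 ≡ 0 mod 8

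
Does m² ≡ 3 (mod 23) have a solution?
By Euler's criterion: 3^{11} ≡ 1 (mod 23). Since this equals 1, 3 is a QR.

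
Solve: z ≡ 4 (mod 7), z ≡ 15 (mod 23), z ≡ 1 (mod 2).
M = 7 × 23 × 2 = 322. M₁ = 46, y₁ ≡ 2 (mod 7). M₂ = 14, y₂ ≡ 5 (mod 23). M₃ = 161, y₃ ≡ 1 (mod 2). z = 4×46×2 + 15×14×5 + 1×161×1 ≡ 291 (mod 322)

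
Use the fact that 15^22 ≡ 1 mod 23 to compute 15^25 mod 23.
By Fermat: 15^{22} ≡ 1 mod 23. So 15^{25} = 15^{22} · 15^{3} ≡ 15^{3} ≡ 17 mod 23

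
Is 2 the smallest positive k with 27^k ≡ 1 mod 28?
Powers of 27 mod 28: 27^1≡27, 27^2≡1. First k with 27^k≡1 is k=2. Yes, ord_28(27) = 2.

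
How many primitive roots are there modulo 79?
A prime p has φ(p-1) primitive roots; here φ(78) = 24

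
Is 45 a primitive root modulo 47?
ord_47(45) divides 46. For each prime q|46: 45^{23}≡46, 45^{2}≡4, none ≡ 1. So 45 has order 46 and is a primitive root mod 47.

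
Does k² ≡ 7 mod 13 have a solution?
By Euler's criterion: 7^{6} ≡ 12 mod 13. Since this equals -1 (≡ 12), 7 is not a QR.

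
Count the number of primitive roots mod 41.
Number of primitive roots mod 41 = φ(p-1) = φ(40) = 16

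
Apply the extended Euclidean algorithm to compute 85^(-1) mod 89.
Extended GCD: 85(22) + 89(-21) = 1. So 85^(-1) ≡ 22 (mod 89). Verify: 85 × 22 = 1870 ≡ 1 (mod 89)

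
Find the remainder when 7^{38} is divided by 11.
By Fermat: 7^{10} ≡ 1 (mod 11). 38 = 3×10 + 8. So 7^{38} ≡ 7^{8} ≡ 9 (mod 11)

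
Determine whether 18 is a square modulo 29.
By Euler's criterion: 18^{14} ≡ 28 (mod 29). Since this equals -1 (≡ 28), 18 is not a QR.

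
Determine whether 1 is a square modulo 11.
By Euler's criterion: 1^{5} ≡ 1 mod 11. Since this equals 1, 1 is a QR.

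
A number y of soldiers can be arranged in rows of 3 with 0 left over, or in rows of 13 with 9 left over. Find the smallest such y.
M = 3 × 13 = 39. M₁ = 13, y₁ ≡ 1 mod 3. M₂ = 3, y₂ ≡ 9 mod 13. y = 0×13×1 + 9×3×9 ≡ 9 mod 39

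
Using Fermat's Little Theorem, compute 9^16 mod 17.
By Fermat's Little Theorem, 9^{16} ≡ 1 (mod 17) since 17 is prime and gcd(9, 17) = 1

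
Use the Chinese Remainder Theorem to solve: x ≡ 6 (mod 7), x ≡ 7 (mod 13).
M = 7 × 13 = 91. M₁ = 13, y₁ ≡ 6 (mod 7). M₂ = 7, y₂ ≡ 2 (mod 13). x = 6×13×6 + 7×7×2 ≡ 20 (mod 91)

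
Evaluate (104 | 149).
(104/149) = 104^{74} mod 149 = 1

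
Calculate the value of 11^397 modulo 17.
Using Fermat: 11^{16} ≡ 1 (mod 17). 397 ≡ 13 (mod 16). So 11^{397} ≡ 11^{13} ≡ 7 (mod 17)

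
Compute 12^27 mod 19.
Using Fermat: 12^{18} ≡ 1 mod 19. 27 ≡ 9 mod 18. So 12^{27} ≡ 12^{9} ≡ 18 mod 19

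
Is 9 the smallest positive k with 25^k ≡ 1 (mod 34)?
Powers of 25 mod 34: 25^1≡25, 25^2≡13, 25^3≡19, 25^4≡33, 25^5≡9, 25^6≡21, 25^7≡15, 25^8≡1. Already 25^8≡1, so the order is 8 < 9. No, the actual order is 8.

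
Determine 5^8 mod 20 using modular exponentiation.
By repeated squaring mod 20: 5^{1}≡5, 5^{2}≡5, 5^{4}≡5, 5^{8}≡5. So 5^{8} ≡ 5 mod 20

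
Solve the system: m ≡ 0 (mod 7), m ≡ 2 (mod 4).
M = 7 × 4 = 28. M₁ = 4, y₁ ≡ 2 (mod 7). M₂ = 7, y₂ ≡ 3 (mod 4). m = 0×4×2 + 2×7×3 ≡ 14 (mod 28)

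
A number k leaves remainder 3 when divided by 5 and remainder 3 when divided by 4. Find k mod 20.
M = 5 × 4 = 20. M₁ = 4, y₁ ≡ 4 mod 5. M₂ = 5, y₂ ≡ 1 mod 4. k = 3×4×4 + 3×5×1 ≡ 3 mod 20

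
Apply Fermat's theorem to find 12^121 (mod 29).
By Fermat: 12^{28} ≡ 1 (mod 29). 121 = 4×28 + 9. So 12^{121} ≡ 12^{9} ≡ 12 (mod 29)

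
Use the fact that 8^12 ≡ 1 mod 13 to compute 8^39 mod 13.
By Fermat: 8^{12} ≡ 1 mod 13. 39 = 3×12 + 3. So 8^{39} ≡ 8^{3} ≡ 5 mod 13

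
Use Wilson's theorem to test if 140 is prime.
(139)! mod 140 = 0. Since 0 ≢ -1 (mod 140), 140 is not prime.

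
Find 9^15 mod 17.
By repeated squaring mod 17: 9^{1}≡9, 9^{2}≡13, 9^{4}≡16, 9^{8}≡1. Then 9^{15} = 9^{8+4+2+1} ≡ 1 × 16 × 13 × 9 ≡ 2 mod 17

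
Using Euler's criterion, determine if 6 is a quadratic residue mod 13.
By Euler's criterion: 6^{6} ≡ 12 mod 13. Since this equals -1 (≡ 12), 6 is not a QR.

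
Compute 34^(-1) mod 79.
Since 79 is prime, by Fermat 34^(-1) ≡ 34^{77} ≡ 7 mod 79. Verify: 34 × 7 = 238 ≡ 1 mod 79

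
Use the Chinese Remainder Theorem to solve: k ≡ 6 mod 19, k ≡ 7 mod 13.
M = 19 × 13 = 247. M₁ = 13, y₁ ≡ 3 mod 19. M₂ = 19, y₂ ≡ 11 mod 13. k = 6×13×3 + 7×19×11 ≡ 215 mod 247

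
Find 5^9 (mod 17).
By repeated squaring (mod 17): 5^{1}≡5, 5^{2}≡8, 5^{4}≡13, 5^{8}≡16. Then 5^{9} = 5^{8+1} ≡ 16 × 5 ≡ 12 (mod 17)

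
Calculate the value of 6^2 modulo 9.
6^{2} = 36 ≡ 0 mod 9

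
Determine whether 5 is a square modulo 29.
By Euler's criterion: 5^{14} ≡ 1 (mod 29). Since this equals 1, 5 is a QR.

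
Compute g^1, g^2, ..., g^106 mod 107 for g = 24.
24^1, 24^2, ..., 24^{106} mod 107: [24, 41, 21, 76, 5, 13, 98, 105, 59, 25, 65, 62, 97, 81, 18, 4, 96, 57, 84, 90, 20, 52, 71, 99, 22, 100, 46, 34, 67, 3, 72, 16, 63, 14, 15, 39, 80, 101, 70, 75, 88, 79, 77, 29, 54, 12, 74, 64, 38, 56, 60, 49, 106, 83, 66, 86, 31, 102, 94, 9, 2, 48, 82, 42, 45, 10, 26, 89, 103, 11, 50, 23, 17, 87, 55, 36, 8, 85, 7, 61, 73, 40, 104, 35, 91, 44, 93, 92, 68, 27, 6, 37, 32, 19, 28, 30, 78, 53, 95, 33, 43, 69, 51, 47, 58, 1]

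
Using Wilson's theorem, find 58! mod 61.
(60)! = (58)! × (59) × (60) ≡ -1 (mod 61). So (58)! ≡ -1 × [(60)(59)]^(-1) ≡ 30 (mod 61)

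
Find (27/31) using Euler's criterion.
(27/31) = 27^{15} mod 31 = -1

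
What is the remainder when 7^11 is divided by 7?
By repeated squaring mod 7: 7^{1}≡0, 7^{2}≡0, 7^{4}≡0, 7^{8}≡0. Then 7^{11} = 7^{8+2+1} ≡ 0 × 0 × 0 ≡ 0 mod 7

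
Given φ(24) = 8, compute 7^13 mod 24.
By Euler: 7^{8} ≡ 1 mod 24 since gcd(7, 24) = 1. 13 = 1×8 + 5. So 7^{13} ≡ 7^{5} ≡ 7 mod 24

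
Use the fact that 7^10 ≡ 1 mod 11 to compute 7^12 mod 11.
By Fermat: 7^{10} ≡ 1 mod 11. So 7^{12} = 7^{10} · 7^{2} ≡ 7^{2} ≡ 5 mod 11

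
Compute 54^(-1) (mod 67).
Since 67 is prime, by Fermat 54^(-1) ≡ 54^{65} ≡ 36 (mod 67). Verify: 54 × 36 = 1944 ≡ 1 (mod 67)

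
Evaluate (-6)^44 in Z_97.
By repeated squaring (mod 97): (-6)^{1}≡91, (-6)^{2}≡36, (-6)^{4}≡35, (-6)^{8}≡61, (-6)^{16}≡35, (-6)^{32}≡61. Then (-6)^{44} = (-6)^{32+8+4} ≡ 61 × 61 × 35 ≡ 61 (mod 97)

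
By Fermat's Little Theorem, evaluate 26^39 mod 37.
By Fermat: 26^{36} ≡ 1 (mod 37). So 26^{39} = 26^{36} · 26^{3} ≡ 26^{3} ≡ 1 (mod 37)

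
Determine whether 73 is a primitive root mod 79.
73^{39} ≡ 1 (mod 79) and 39 < 78, so ord_79(73) = 39 ≠ 78 and 73 is not a primitive root.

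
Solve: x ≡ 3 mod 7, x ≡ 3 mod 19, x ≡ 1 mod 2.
M = 7 × 19 × 2 = 266. M₁ = 38, y₁ ≡ 5 mod 7. M₂ = 14, y₂ ≡ 15 mod 19. M₃ = 133, y₃ ≡ 1 mod 2. x = 3×38×5 + 3×14×15 + 1×133×1 ≡ 3 mod 266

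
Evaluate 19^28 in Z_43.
By repeated squaring (mod 43): 19^{1}≡19, 19^{2}≡17, 19^{4}≡31, 19^{8}≡15, 19^{16}≡10. Then 19^{28} = 19^{16+8+4} ≡ 10 × 15 × 31 ≡ 6 (mod 43)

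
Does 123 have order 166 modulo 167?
ord_167(123) divides 166. For each prime q|166: 123^{83}≡166, 123^{2}≡99, none ≡ 1. So 123 has order 166 and is a primitive root mod 167.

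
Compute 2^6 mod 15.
By repeated squaring mod 15: 2^{1}≡2, 2^{2}≡4, 2^{4}≡1. Then 2^{6} = 2^{4+2} ≡ 1 × 4 ≡ 4 mod 15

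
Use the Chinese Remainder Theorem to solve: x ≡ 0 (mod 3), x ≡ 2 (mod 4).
M = 3 × 4 = 12. M₁ = 4, y₁ ≡ 1 (mod 3). M₂ = 3, y₂ ≡ 3 (mod 4). x = 0×4×1 + 2×3×3 ≡ 6 (mod 12)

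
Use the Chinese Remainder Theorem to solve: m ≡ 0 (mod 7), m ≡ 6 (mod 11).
M = 7 × 11 = 77. M₁ = 11, y₁ ≡ 2 (mod 7). M₂ = 7, y₂ ≡ 8 (mod 11). m = 0×11×2 + 6×7×8 ≡ 28 (mod 77)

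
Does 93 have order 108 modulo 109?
93^{18} ≡ 1 mod 109 and 18 < 108, so ord_109(93) = 18 ≠ 108 and 93 is not a primitive root.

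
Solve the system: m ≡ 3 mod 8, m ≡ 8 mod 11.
M = 8 × 11 = 88. M₁ = 11, y₁ ≡ 3 mod 8. M₂ = 8, y₂ ≡ 7 mod 11. m = 3×11×3 + 8×8×7 ≡ 19 mod 88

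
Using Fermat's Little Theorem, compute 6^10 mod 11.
By Fermat's Little Theorem, 6^{10} ≡ 1 mod 11 since 11 is prime and gcd(6, 11) = 1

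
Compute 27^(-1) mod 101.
Since 101 is prime, by Fermat 27^(-1) ≡ 27^{99} ≡ 15 mod 101. Verify: 27 × 15 = 405 ≡ 1 mod 101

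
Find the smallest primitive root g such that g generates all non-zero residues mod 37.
g = 2. Powers: [2, 4, 8, 16, 32, 27, 17, 34, 31, ...] generates all 36 non-zero residues.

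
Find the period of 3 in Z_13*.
Powers of 3 mod 13: 3^1≡3, 3^2≡9, 3^3≡1. ord_13(3) = 3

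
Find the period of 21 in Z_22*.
Powers of 21 mod 22: 21^1≡21, 21^2≡1. Order = 2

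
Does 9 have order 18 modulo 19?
9^{9} ≡ 1 (mod 19) and 9 < 18, so ord_19(9) = 9 ≠ 18 and 9 is not a primitive root.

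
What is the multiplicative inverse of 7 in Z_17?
Since 17 is prime, by Fermat 7^(-1) ≡ 7^{15} ≡ 5 mod 17. Verify: 7 × 5 = 35 ≡ 1 mod 17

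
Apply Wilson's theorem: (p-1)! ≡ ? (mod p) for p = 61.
By Wilson's theorem, (60)! ≡ -1 ≡ 60 mod 61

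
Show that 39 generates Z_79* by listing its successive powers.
39^1, 39^2, ..., 39^{78} mod 79: [39, 20, 69, 5, 37, 21, 29, 25, 27, 26, 66, 46, 56, 51, 14, 72, 43, 18, 70, 44, 57, 11, 34, 62, 48, 55, 12, 73, 3, 38, 60, 49, 15, 32, 63, 8, 75, 2, 78, 40, 59, 10, 74, 42, 58, 50, 54, 52, 53, 13, 33, 23, 28, 65, 7, 36, 61, 9, 35, 22, 68, 45, 17, 31, 24, 67, 6, 76, 41, 19, 30, 64, 47, 16, 71, 4, 77, 1]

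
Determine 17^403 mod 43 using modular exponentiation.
Using Fermat: 17^{42} ≡ 1 (mod 43). 403 ≡ 25 (mod 42). So 17^{403} ≡ 17^{25} ≡ 15 (mod 43)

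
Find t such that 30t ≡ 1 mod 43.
Since 43 is prime, by Fermat 30^(-1) ≡ 30^{41} ≡ 33 mod 43. Verify: 30 × 33 = 990 ≡ 1 mod 43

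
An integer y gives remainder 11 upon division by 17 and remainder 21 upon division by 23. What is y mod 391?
M = 17 × 23 = 391. M₁ = 23, y₁ ≡ 3 mod 17. M₂ = 17, y₂ ≡ 19 mod 23. y = 11×23×3 + 21×17×19 ≡ 113 mod 391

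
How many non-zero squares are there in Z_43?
The squaring map on Z_43* is 2-to-1, so there are (42)/2 = 21 QRs.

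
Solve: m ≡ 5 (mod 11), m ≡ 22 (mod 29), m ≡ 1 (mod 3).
M = 11 × 29 × 3 = 957. M₁ = 87, y₁ ≡ 10 (mod 11). M₂ = 33, y₂ ≡ 22 (mod 29). M₃ = 319, y₃ ≡ 1 (mod 3). m = 5×87×10 + 22×33×22 + 1×319×1 ≡ 544 (mod 957)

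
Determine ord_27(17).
Powers of 17 mod 27: 17^1≡17, 17^2≡19, 17^3≡26, 17^4≡10, 17^5≡8, 17^6≡1. ord_27(17) = 6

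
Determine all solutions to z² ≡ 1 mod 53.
The square roots of 1 mod 53 are 1 and 52. Verify: 1² = 1 ≡ 1 mod 53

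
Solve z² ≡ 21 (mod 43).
The square roots of 21 mod 43 are 35 and 8. Verify: 35² = 1225 ≡ 21 (mod 43)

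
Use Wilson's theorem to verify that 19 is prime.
(18)! mod 19 = 18. Since this equals -1 mod 19, Wilson confirms 19 is prime.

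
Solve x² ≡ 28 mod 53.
The square roots of 28 mod 53 are 44 and 9. Verify: 44² = 1936 ≡ 28 mod 53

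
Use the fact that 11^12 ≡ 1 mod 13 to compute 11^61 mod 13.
By Fermat: 11^{12} ≡ 1 mod 13. 61 = 5×12 + 1. So 11^{61} ≡ 11^{1} ≡ 11 mod 13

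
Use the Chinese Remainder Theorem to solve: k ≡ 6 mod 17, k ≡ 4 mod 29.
M = 17 × 29 = 493. M₁ = 29, y₁ ≡ 10 mod 17. M₂ = 17, y₂ ≡ 12 mod 29. k = 6×29×10 + 4×17×12 ≡ 91 mod 493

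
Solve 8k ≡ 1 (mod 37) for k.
Since 37 is prime, by Fermat 8^(-1) ≡ 8^{35} ≡ 14 (mod 37). Verify: 8 × 14 = 112 ≡ 1 (mod 37)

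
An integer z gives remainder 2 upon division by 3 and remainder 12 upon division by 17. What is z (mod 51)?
M = 3 × 17 = 51. M₁ = 17, y₁ ≡ 2 (mod 3). M₂ = 3, y₂ ≡ 6 (mod 17). z = 2×17×2 + 12×3×6 ≡ 29 (mod 51)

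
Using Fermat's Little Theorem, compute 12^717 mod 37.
By Fermat: 12^{36} ≡ 1 (mod 37). 717 ≡ 33 (mod 36). So 12^{717} ≡ 12^{33} ≡ 10 (mod 37)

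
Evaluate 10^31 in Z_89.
By repeated squaring mod 89: 10^{1}≡10, 10^{2}≡11, 10^{4}≡32, 10^{8}≡45, 10^{16}≡67. Then 10^{31} = 10^{16+8+4+2+1} ≡ 67 × 45 × 32 × 11 × 10 ≡ 84 mod 89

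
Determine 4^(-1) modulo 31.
Since 31 is prime, by Fermat 4^(-1) ≡ 4^{29} ≡ 8 (mod 31). Verify: 4 × 8 = 32 ≡ 1 (mod 31)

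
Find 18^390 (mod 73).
Using Fermat: 18^{72} ≡ 1 (mod 73). 390 ≡ 30 (mod 72). So 18^{390} ≡ 18^{30} ≡ 8 (mod 73)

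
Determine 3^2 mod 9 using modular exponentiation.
3^{2} = 9 ≡ 0 mod 9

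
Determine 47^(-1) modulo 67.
Since 67 is prime, by Fermat 47^(-1) ≡ 47^{65} ≡ 10 (mod 67). Verify: 47 × 10 = 470 ≡ 1 (mod 67)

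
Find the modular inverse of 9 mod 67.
Since 67 is prime, by Fermat 9^(-1) ≡ 9^{65} ≡ 15 mod 67. Verify: 9 × 15 = 135 ≡ 1 mod 67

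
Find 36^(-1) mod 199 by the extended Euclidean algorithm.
Extended GCD: 36(94) + 199(-17) = 1. So 36^(-1) ≡ 94 mod 199. Verify: 36 × 94 = 3384 ≡ 1 mod 199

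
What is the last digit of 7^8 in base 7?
By repeated squaring mod 7: 7^{1}≡0, 7^{2}≡0, 7^{4}≡0, 7^{8}≡0. So 7^{8} ≡ 0 mod 7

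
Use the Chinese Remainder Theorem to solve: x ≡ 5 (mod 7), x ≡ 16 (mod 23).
M = 7 × 23 = 161. M₁ = 23, y₁ ≡ 4 (mod 7). M₂ = 7, y₂ ≡ 10 (mod 23). x = 5×23×4 + 16×7×10 ≡ 131 (mod 161)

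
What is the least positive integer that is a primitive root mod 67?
g = 2. Powers: [2, 4, 8, 16, 32, 64, ...] generates all 66 non-zero residues.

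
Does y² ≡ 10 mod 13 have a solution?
By Euler's criterion: 10^{6} ≡ 1 mod 13. Since this equals 1, 10 is a QR.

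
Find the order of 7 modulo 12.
Powers of 7 mod 12: 7^1≡7, 7^2≡1. So the order of 7 is 2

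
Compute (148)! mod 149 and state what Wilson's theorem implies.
(148)! mod 149 = 148. Since this equals -1 (mod 149), Wilson confirms 149 is prime.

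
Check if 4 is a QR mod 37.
By Euler's criterion: 4^{18} ≡ 1 mod 37. Since this equals 1, 4 is a QR.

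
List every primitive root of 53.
There are φ(52) = 24 primitive roots mod 53: {2, 3, 5, 8, 12, 14, 18, 19, 20, 21, 22, 26, 27, 31, 32, 33, 34, 35, 39, 41, 45, 48, 50, 51}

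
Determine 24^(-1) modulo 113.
Since 113 is prime, by Fermat 24^(-1) ≡ 24^{111} ≡ 33 mod 113. Verify: 24 × 33 = 792 ≡ 1 mod 113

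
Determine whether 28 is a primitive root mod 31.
28^{15} ≡ 1 (mod 31) and 15 < 30, so ord_31(28) = 15 ≠ 30 and 28 is not a primitive root.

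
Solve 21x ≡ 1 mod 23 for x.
Since 23 is prime, by Fermat 21^(-1) ≡ 21^{21} ≡ 11 mod 23. Verify: 21 × 11 = 231 ≡ 1 mod 23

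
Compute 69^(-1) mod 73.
Since 73 is prime, by Fermat 69^(-1) ≡ 69^{71} ≡ 18 mod 73. Verify: 69 × 18 = 1242 ≡ 1 mod 73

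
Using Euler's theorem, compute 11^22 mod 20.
By Euler: 11^{8} ≡ 1 (mod 20) since gcd(11, 20) = 1. 22 = 2×8 + 6. So 11^{22} ≡ 11^{6} ≡ 1 (mod 20)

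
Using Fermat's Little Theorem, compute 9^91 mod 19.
By Fermat: 9^{18} ≡ 1 (mod 19). 91 = 5×18 + 1. So 9^{91} ≡ 9^{1} ≡ 9 (mod 19)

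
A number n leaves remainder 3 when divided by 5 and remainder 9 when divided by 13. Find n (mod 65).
M = 5 × 13 = 65. M₁ = 13, y₁ ≡ 2 (mod 5). M₂ = 5, y₂ ≡ 8 (mod 13). n = 3×13×2 + 9×5×8 ≡ 48 (mod 65)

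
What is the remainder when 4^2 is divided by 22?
4^{2} = 16 ≡ 16 (mod 22)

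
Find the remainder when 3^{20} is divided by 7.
By Fermat: 3^{6} ≡ 1 mod 7. 20 = 3×6 + 2. So 3^{20} ≡ 3^{2} ≡ 2 mod 7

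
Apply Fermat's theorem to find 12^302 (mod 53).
By Fermat: 12^{52} ≡ 1 (mod 53). 302 ≡ 42 (mod 52). So 12^{302} ≡ 12^{42} ≡ 6 (mod 53)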